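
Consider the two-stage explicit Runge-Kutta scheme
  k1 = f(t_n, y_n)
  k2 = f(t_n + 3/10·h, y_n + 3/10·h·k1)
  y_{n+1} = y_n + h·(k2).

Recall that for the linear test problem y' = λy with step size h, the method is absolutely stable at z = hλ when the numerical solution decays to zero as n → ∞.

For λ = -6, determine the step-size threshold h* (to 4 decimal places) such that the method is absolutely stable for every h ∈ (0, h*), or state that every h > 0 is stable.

(-3.3333,0); λ=-6 ⇒ h* = (10/3)/6 = 0.5556.

Test eqn y'=λy, z=hλ:
  k1=λy_n ⇒ h·k1=z·y_n;  k2=λ(1+3/10z)y_n ⇒ h·k2=z(1+3/10z)y_n
  y_{n+1}/y_n = 1 + z(1+3/10z) = 1 + z + 3/10z²
  R(z) = 1 + z + 3/10z².

Find x<0 with |R(x)|<1.
x=-1.59: |R|=0.1684
R=1: x+3/10x²=0 ⇒ x=−10/3=-3.3333; min R=1−1/(4·3/10)=0.1667>−1
Confirm numerically:
  x=-2.720: |R|=0.49952 <1
  x=-2.319: |R|=0.29433 <1
  x=-1.898: |R|=0.18272 <1
  x=-1.399: |R|=0.18816 <1
  x=-3.913: |R|=1.68047 >1
  x=-3.799: |R|=1.53072 >1
  x=-3.672: |R|=1.37308 >1
So |R|<1 on (-3.3333, 0).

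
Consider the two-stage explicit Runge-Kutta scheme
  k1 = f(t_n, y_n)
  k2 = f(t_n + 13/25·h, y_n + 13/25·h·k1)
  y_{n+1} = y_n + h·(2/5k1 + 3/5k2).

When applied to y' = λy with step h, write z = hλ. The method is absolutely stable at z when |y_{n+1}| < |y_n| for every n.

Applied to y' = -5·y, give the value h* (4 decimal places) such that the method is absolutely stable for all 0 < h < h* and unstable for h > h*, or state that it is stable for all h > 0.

With y'=λy (z=hλ):
  k1=λy_n ⇒ h·k1=z·y_n;  k2=λ(1+13/25z)y_n ⇒ h·k2=z(1+13/25z)y_n
  y_{n+1}/y_n = 1 + 2/5z + 3/5z(1+13/25z) = 1 + z + 39/125z²
  R(z) = 1 + z + 39/125z².

Find x<0 with |R(x)|<1.
x=-1.3: |R|=0.2273
R=1: x+39/125x²=0 ⇒ x=−125/39=-3.2051; min R=1−1/(4·39/125)=0.1987>−1
Confirm numerically:
  x=-3.182: |R|=0.97704 <1
  x=-2.569: |R|=0.49013 <1
  x=-1.831: |R|=0.21500 <1
  x=-1.707: |R|=0.20212 <1
  x=-3.681: |R|=1.54653 >1
  x=-3.540: |R|=1.36986 >1
  x=-3.511: |R|=1.33506 >1
Stable set (-3.2051, 0).

(-3.2051,0); λ=-5 ⇒ h* = (125/39)/5 = 0.6410.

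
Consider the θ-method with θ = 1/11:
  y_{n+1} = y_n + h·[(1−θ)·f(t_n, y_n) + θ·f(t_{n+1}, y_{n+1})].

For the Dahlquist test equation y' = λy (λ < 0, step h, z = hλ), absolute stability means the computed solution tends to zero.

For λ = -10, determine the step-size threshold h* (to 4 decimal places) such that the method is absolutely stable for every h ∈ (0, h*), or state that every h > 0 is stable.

Test eqn y'=λy, z=hλ:
  y_{n+1} = y_n + z·[10/11·y_n + 1/11·y_{n+1}] ⇒ (1 − 1/11z)y_{n+1} = (1 + 10/11z)y_n
  Hence R(z) = (1 + 10/11z)/(1 − 1/11z).

Solve |R(x)|<1 on ℝ⁻.
x=-1.37: |R|=0.2183
R=−1: 1+10/11x = −1+1/11x ⇒ -9/11x=2 ⇒ x=2/(-9/11)=-2.4444
Confirm numerically:
  x=-2.206: |R|=0.83750 <1
  x=-2.154: |R|=0.80128 <1
  x=-1.813: |R|=0.55647 <1
  x=-2.817: |R|=1.24267 >1
  x=-2.693: |R|=1.16337 >1
So |R|<1 on (-2.4444, 0).

(-2.4444,0); λ=-10 ⇒ h* = (22/9)/10 = 0.2444.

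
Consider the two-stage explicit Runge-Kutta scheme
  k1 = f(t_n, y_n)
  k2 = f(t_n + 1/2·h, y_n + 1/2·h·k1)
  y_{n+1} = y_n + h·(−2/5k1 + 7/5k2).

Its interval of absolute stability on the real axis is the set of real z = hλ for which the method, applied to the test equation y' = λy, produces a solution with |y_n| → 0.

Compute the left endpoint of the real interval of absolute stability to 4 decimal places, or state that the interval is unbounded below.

z* = -1.4286.

With y'=λy (z=hλ):
  k1=λy_n ⇒ h·k1=z·y_n;  k2=λ(1+1/2z)y_n ⇒ h·k2=z(1+1/2z)y_n
  y_{n+1}/y_n = 1 − 2/5z + 7/5z(1+1/2z) = 1 + z + 7/10z²
  R(z) = 1 + z + 7/10z².

Need |R(x)|<1, x<0.
x=-0.69: |R|=0.6433
R=1: x+7/10x²=0 ⇒ x=−10/7=-1.4286; min R=1−1/(4·7/10)=0.6429>−1
Confirm numerically:
  x=-1.214: |R|=0.81766 <1
  x=-1.205: |R|=0.81142 <1
  x=-1.122: |R|=0.75922 <1
  x=-0.796: |R|=0.64753 <1
  x=-1.910: |R|=1.64367 >1
  x=-1.892: |R|=1.61376 >1
Stable set (-1.4286, 0).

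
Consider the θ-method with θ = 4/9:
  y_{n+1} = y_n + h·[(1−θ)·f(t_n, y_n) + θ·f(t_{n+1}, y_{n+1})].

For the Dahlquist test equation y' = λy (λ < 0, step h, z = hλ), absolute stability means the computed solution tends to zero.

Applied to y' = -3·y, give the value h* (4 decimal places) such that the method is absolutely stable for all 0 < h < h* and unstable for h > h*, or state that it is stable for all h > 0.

(-18.0000,0); λ=-3 ⇒ h* = (18)/3 = 6.0000.

Test eqn y'=λy, z=hλ:
  y_{n+1} = y_n + z·[5/9·y_n + 4/9·y_{n+1}] ⇒ (1 − 4/9z)y_{n+1} = (1 + 5/9z)y_n
  Hence R(z) = (1 + 5/9z)/(1 − 4/9z).

Need |R(x)|<1, x<0.
x=-1.76: |R|=0.0125
R=−1: 1+5/9x = −1+4/9x ⇒ -1/9x=2 ⇒ x=2/(-1/9)=-18.0000
Confirm numerically:
  x=-11.568: |R|=0.88363 <1
  x=-8.847: |R|=0.79380 <1
  x=-7.599: |R|=0.73599 <1
  x=-18.455: |R|=1.00549 >1
  x=-18.379: |R|=1.00459 >1
Stable set (-18.0000, 0).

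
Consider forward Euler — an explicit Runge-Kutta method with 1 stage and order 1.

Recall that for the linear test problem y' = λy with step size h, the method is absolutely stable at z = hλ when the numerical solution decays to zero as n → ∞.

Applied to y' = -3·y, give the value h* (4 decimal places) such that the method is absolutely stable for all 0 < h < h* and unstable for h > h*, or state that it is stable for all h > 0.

(-2.0000,0); λ=-3 ⇒ h* = 0.6667.

Test eqn y'=λy, z=hλ:
  order 1, 1-stage ⇒ R(z)=1+z
  (e.g. R(-0.98)=0.02000, |R|=0.02000)

Find x<0 with |R(x)|<1.
x=-0.98: |R|=0.0200
|R(-1.9)|=0.9000 |R(-1.48)|=0.4800 |R(-1.33)|=0.3300
Bisect:
  x_lo=-2.3162 |R|=1.3162  x_hi=-0.1569 |R|=0.8431
  mid=-1.23655 |R|=0.23655 →hi
  mid=-1.77638 |R|=0.77638 →hi
  mid=-2.04629 |R|=1.04629 →lo
  mid=-1.91134 |R|=0.91134 →hi
  mid=-1.97881 |R|=0.97881 →hi
  mid=-2.01255 |R|=1.01255 →lo
  mid=-1.99568 |R|=0.99568 →hi
  mid=-2.00412 |R|=1.00412 →lo
  mid=-1.99990 |R|=0.99990 →hi
  mid=-2.00201 |R|=1.00201 →lo
  ...
  [-2.00003,-1.99990] ⇒ x*=-2.0000
Interval (-2.0000, 0).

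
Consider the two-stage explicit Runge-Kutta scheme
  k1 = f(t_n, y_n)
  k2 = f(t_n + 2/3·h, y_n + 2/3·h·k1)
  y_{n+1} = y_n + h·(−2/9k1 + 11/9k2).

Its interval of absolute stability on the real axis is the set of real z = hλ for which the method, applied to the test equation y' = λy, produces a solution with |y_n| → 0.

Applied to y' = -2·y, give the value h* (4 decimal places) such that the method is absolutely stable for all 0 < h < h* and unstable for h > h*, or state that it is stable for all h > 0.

With y'=λy (z=hλ):
  k1=λy_n ⇒ h·k1=z·y_n;  k2=λ(1+2/3z)y_n ⇒ h·k2=z(1+2/3z)y_n
  y_{n+1}/y_n = 1 − 2/9z + 11/9z(1+2/3z) = 1 + z + 22/27z²
  R(z) = 1 + z + 22/27z².

Solve |R(x)|<1 on ℝ⁻.
x=-1.74: |R|=1.7269
R=1: x+22/27x²=0 ⇒ x=−27/22=-1.2273; min R=1−1/(4·22/27)=0.6932>−1
Confirm numerically:
  x=-1.179: |R|=0.95363 <1
  x=-1.094: |R|=0.88120 <1
  x=-0.782: |R|=0.71628 <1
  x=-0.647: |R|=0.69409 <1
  x=-1.626: |R|=1.52827 >1
  x=-1.484: |R|=1.31043 >1
  x=-1.281: |R|=1.05608 >1
Interval (-1.2273, 0).

(-1.2273,0); λ=-2 ⇒ h* = (27/22)/2 = 0.6136.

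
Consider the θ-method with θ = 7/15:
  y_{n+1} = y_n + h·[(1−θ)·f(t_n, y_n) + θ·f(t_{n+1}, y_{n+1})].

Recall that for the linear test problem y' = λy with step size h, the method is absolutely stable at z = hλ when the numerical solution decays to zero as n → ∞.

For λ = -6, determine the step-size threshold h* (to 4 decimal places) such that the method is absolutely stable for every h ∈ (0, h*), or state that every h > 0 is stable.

(-30.0000,0); λ=-6 ⇒ h* = (30)/6 = 5.0000.

With y'=λy (z=hλ):
  y_{n+1} = y_n + z·[8/15·y_n + 7/15·y_{n+1}] ⇒ (1 − 7/15z)y_{n+1} = (1 + 8/15z)y_n
  so R(z) = (1 + 8/15z)/(1 − 7/15z).

Find x<0 with |R(x)|<1.
x=-0.4: |R|=0.6629
R=−1: 1+8/15x = −1+7/15x ⇒ -1/15x=2 ⇒ x=2/(-1/15)=-30.0000
Confirm numerically:
  x=-25.788: |R|=0.97846 <1
  x=-24.074: |R|=0.96771 <1
  x=-16.441: |R|=0.89577 <1
  x=-13.283: |R|=0.84519 <1
  x=-30.529: |R|=1.00231 >1
  x=-30.303: |R|=1.00133 >1
  x=-30.294: |R|=1.00129 >1
Stable set (-30.0000, 0).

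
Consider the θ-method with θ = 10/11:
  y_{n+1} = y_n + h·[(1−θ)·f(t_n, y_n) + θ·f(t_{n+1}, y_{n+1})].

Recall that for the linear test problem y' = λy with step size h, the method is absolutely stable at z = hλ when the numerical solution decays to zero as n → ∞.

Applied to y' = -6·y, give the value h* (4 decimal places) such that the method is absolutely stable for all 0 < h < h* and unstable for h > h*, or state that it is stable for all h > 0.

Set f=λy, z=hλ:
  y_{n+1} = y_n + z·[1/11·y_n + 10/11·y_{n+1}] ⇒ (1 − 10/11z)y_{n+1} = (1 + 1/11z)y_n
  so R(z) = (1 + 1/11z)/(1 − 10/11z).

Solve |R(x)|<1 on ℝ⁻.
x=-1: |R|=0.4762
x=-2: |R|=0.2903
x=-10: |R|=0.0090
x=-100: |R|=0.0880
θ=10/11≥1/2 ⇒ |1+1/11x|<|1−10/11x| ∀x<0 ⇒ stable on all of ℝ⁻.

unbounded; (−∞, 0). Any h>0 works for λ=-6.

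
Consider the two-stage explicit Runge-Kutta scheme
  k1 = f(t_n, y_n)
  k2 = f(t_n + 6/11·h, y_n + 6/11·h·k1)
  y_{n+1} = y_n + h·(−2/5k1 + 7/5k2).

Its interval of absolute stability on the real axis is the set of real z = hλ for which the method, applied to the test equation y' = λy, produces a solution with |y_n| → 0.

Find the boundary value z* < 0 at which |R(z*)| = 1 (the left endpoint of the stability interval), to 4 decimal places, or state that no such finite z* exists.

With y'=λy (z=hλ):
  k1=λy_n ⇒ h·k1=z·y_n;  k2=λ(1+6/11z)y_n ⇒ h·k2=z(1+6/11z)y_n
  y_{n+1}/y_n = 1 − 2/5z + 7/5z(1+6/11z) = 1 + z + 42/55z²
  Hence R(z) = 1 + z + 42/55z².

Solve |R(x)|<1 on ℝ⁻.
x=-1.63: |R|=1.3989
R=1: x+42/55x²=0 ⇒ x=−55/42=-1.3095; min R=1−1/(4·42/55)=0.6726>−1
Confirm numerically:
  x=-1.131: |R|=0.84581 <1
  x=-1.122: |R|=0.83933 <1
  x=-0.633: |R|=0.67298 <1
  x=-0.578: |R|=0.67712 <1
  x=-1.619: |R|=1.38261 >1
  x=-1.586: |R|=1.33485 >1
Stable set (-1.3095, 0).

z* = -1.3095.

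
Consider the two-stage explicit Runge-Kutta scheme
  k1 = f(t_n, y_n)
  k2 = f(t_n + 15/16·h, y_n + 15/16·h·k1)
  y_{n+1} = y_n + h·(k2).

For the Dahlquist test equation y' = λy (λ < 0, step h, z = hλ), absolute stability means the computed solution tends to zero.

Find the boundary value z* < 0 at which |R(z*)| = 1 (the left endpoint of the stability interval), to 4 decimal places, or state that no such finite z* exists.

z* = -1.0667.

Set f=λy, z=hλ:
  k1=λy_n ⇒ h·k1=z·y_n;  k2=λ(1+15/16z)y_n ⇒ h·k2=z(1+15/16z)y_n
  y_{n+1}/y_n = 1 + z(1+15/16z) = 1 + z + 15/16z²
  Hence R(z) = 1 + z + 15/16z².

Need |R(x)|<1, x<0.
x=-1.57: |R|=1.7408
R=1: x+15/16x²=0 ⇒ x=−16/15=-1.0667; min R=1−1/(4·15/16)=0.7333>−1
Confirm numerically:
  x=-0.949: |R|=0.89531 <1
  x=-0.893: |R|=0.85461 <1
  x=-0.648: |R|=0.74566 <1
  x=-1.522: |R|=1.64970 >1
  x=-1.411: |R|=1.45549 >1
  x=-1.344: |R|=1.34944 >1
So |R|<1 on (-1.0667, 0).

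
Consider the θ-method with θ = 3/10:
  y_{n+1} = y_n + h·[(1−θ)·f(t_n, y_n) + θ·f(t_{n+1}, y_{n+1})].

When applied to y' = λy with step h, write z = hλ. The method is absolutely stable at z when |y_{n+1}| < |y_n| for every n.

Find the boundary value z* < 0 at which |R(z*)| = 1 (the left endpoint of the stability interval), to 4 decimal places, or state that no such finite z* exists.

z* = -5.0000.

Test eqn y'=λy, z=hλ:
  y_{n+1} = y_n + z·[7/10·y_n + 3/10·y_{n+1}] ⇒ (1 − 3/10z)y_{n+1} = (1 + 7/10z)y_n
  R(z) = (1 + 7/10z)/(1 − 3/10z).

Solve |R(x)|<1 on ℝ⁻.
x=-0.49: |R|=0.5728
R=−1: 1+7/10x = −1+3/10x ⇒ -2/5x=2 ⇒ x=2/(-2/5)=-5.0000
Confirm numerically:
  x=-4.500: |R|=0.91489 <1
  x=-3.456: |R|=0.69678 <1
  x=-3.175: |R|=0.62612 <1
  x=-5.576: |R|=1.08620 >1
  x=-5.561: |R|=1.08410 >1
  x=-5.308: |R|=1.04752 >1
So |R|<1 on (-5.0000, 0).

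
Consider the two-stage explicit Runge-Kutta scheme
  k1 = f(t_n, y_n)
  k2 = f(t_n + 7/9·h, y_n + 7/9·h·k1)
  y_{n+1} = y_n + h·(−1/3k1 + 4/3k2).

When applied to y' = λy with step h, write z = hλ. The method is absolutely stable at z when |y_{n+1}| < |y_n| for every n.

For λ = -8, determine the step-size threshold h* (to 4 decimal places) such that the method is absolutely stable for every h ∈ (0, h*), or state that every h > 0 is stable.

(-0.9643,0); λ=-8 ⇒ h* = (27/28)/8 = 0.1205.

Test eqn y'=λy, z=hλ:
  k1=λy_n ⇒ h·k1=z·y_n;  k2=λ(1+7/9z)y_n ⇒ h·k2=z(1+7/9z)y_n
  y_{n+1}/y_n = 1 − 1/3z + 4/3z(1+7/9z) = 1 + z + 28/27z²
  Hence R(z) = 1 + z + 28/27z².

Find x<0 with |R(x)|<1.
x=-1.68: |R|=2.2469
R=1: x+28/27x²=0 ⇒ x=−27/28=-0.9643; min R=1−1/(4·28/27)=0.7589>−1
Confirm numerically:
  x=-0.873: |R|=0.91736 <1
  x=-0.703: |R|=0.80951 <1
  x=-0.616: |R|=0.77751 <1
  x=-0.464: |R|=0.75927 <1
  x=-1.528: |R|=1.89326 >1
  x=-1.372: |R|=1.58010 >1
  x=-1.362: |R|=1.56175 >1
Stable set (-0.9643, 0).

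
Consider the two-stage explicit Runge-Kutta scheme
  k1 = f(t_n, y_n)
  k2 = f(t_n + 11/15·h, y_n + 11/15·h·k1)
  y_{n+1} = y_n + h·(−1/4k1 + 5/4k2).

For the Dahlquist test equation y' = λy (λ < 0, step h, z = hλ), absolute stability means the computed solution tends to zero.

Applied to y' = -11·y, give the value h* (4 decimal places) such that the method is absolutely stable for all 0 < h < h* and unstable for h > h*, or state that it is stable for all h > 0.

On y'=λy, z=hλ:
  k1=λy_n ⇒ h·k1=z·y_n;  k2=λ(1+11/15z)y_n ⇒ h·k2=z(1+11/15z)y_n
  y_{n+1}/y_n = 1 − 1/4z + 5/4z(1+11/15z) = 1 + z + 11/12z²
  R(z) = 1 + z + 11/12z².

Need |R(x)|<1, x<0.
x=-1.03: |R|=0.9425
R=1: x+11/12x²=0 ⇒ x=−12/11=-1.0909; min R=1−1/(4·11/12)=0.7273>−1
Confirm numerically:
  x=-0.881: |R|=0.83048 <1
  x=-0.873: |R|=0.82562 <1
  x=-0.521: |R|=0.72782 <1
  x=-1.584: |R|=1.71597 >1
  x=-1.551: |R|=1.65413 >1
  x=-1.383: |R|=1.37030 >1
So |R|<1 on (-1.0909, 0).

(-1.0909,0); λ=-11 ⇒ h* = (12/11)/11 = 0.0992.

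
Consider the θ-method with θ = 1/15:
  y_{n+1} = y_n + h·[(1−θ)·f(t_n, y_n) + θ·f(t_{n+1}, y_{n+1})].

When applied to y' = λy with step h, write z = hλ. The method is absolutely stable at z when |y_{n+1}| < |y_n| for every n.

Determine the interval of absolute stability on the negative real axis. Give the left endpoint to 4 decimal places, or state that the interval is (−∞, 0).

z∈(-2.3077,0).

With y'=λy (z=hλ):
  y_{n+1} = y_n + z·[14/15·y_n + 1/15·y_{n+1}] ⇒ (1 − 1/15z)y_{n+1} = (1 + 14/15z)y_n
  Hence R(z) = (1 + 14/15z)/(1 − 1/15z).

Need |R(x)|<1, x<0.
x=-0.48: |R|=0.5349
R=−1: 1+14/15x = −1+1/15x ⇒ -13/15x=2 ⇒ x=2/(-13/15)=-2.3077
Confirm numerically:
  x=-2.113: |R|=0.85210 <1
  x=-1.984: |R|=0.75224 <1
  x=-1.182: |R|=0.09566 <1
  x=-2.613: |R|=1.22534 >1
  x=-2.411: |R|=1.07714 >1
  x=-2.334: |R|=1.01973 >1
Interval (-2.3077, 0).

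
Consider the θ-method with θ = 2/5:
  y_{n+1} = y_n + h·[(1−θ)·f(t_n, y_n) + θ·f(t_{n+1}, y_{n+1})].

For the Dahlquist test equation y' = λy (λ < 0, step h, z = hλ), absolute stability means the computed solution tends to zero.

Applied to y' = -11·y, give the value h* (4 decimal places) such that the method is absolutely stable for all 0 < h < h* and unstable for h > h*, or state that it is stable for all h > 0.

(-10.0000,0); λ=-11 ⇒ h* = (10)/11 = 0.9091.

With y'=λy (z=hλ):
  y_{n+1} = y_n + z·[3/5·y_n + 2/5·y_{n+1}] ⇒ (1 − 2/5z)y_{n+1} = (1 + 3/5z)y_n
  R(z) = (1 + 3/5z)/(1 − 2/5z).

Solve |R(x)|<1 on ℝ⁻.
x=-0.63: |R|=0.4968
R=−1: 1+3/5x = −1+2/5x ⇒ -1/5x=2 ⇒ x=2/(-1/5)=-10.0000
Confirm numerically:
  x=-5.771: |R|=0.74435 <1
  x=-4.710: |R|=0.63315 <1
  x=-4.257: |R|=0.57503 <1
  x=-10.410: |R|=1.01588 >1
  x=-10.355: |R|=1.01381 >1
So |R|<1 on (-10.0000, 0).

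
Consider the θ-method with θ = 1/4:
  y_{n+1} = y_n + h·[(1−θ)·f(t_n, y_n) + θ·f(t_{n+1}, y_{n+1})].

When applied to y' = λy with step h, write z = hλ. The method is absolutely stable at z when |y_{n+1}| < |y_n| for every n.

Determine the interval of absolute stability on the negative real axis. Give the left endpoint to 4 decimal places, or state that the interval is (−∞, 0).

With y'=λy (z=hλ):
  y_{n+1} = y_n + z·[3/4·y_n + 1/4·y_{n+1}] ⇒ (1 − 1/4z)y_{n+1} = (1 + 3/4z)y_n
  so R(z) = (1 + 3/4z)/(1 − 1/4z).

Solve |R(x)|<1 on ℝ⁻.
x=-0.76: |R|=0.3613
R=−1: 1+3/4x = −1+1/4x ⇒ -1/2x=2 ⇒ x=2/(-1/2)=-4.0000
Confirm numerically:
  x=-3.611: |R|=0.89778 <1
  x=-3.369: |R|=0.82874 <1
  x=-2.490: |R|=0.53467 <1
  x=-4.510: |R|=1.11986 >1
  x=-4.462: |R|=1.10919 >1
  x=-4.378: |R|=1.09024 >1
Stable set (-4.0000, 0).

z∈(-4.0000,0).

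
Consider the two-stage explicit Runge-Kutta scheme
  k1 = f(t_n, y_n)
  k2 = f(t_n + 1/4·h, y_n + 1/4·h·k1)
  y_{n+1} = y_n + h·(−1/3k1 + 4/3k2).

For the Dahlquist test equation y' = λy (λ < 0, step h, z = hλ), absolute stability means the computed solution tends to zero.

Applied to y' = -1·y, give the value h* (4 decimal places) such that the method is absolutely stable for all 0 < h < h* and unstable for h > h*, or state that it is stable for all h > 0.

Set f=λy, z=hλ:
  k1=λy_n ⇒ h·k1=z·y_n;  k2=λ(1+1/4z)y_n ⇒ h·k2=z(1+1/4z)y_n
  y_{n+1}/y_n = 1 − 1/3z + 4/3z(1+1/4z) = 1 + z + 1/3z²
  ⇒ R(z) = 1 + z + 1/3z².

Need |R(x)|<1, x<0.
x=-1.14: |R|=0.2932
R=1: x+1/3x²=0 ⇒ x=−3=-3.0000; min R=1−1/(4·1/3)=0.2500>−1
Confirm numerically:
  x=-2.601: |R|=0.65407 <1
  x=-2.536: |R|=0.60777 <1
  x=-2.159: |R|=0.39476 <1
  x=-1.275: |R|=0.26687 <1
  x=-3.523: |R|=1.61418 >1
  x=-3.282: |R|=1.30851 >1
  x=-3.251: |R|=1.27200 >1
Stable set (-3.0000, 0).

(-3.0000,0); λ=-1 ⇒ h* = (3)/1 = 3.0000.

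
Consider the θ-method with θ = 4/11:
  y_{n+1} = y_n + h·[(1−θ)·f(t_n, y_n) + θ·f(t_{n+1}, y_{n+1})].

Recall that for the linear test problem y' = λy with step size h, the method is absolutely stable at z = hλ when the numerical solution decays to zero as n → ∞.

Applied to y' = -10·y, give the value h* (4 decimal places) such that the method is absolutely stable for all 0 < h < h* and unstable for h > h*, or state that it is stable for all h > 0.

On y'=λy, z=hλ:
  y_{n+1} = y_n + z·[7/11·y_n + 4/11·y_{n+1}] ⇒ (1 − 4/11z)y_{n+1} = (1 + 7/11z)y_n
  so R(z) = (1 + 7/11z)/(1 − 4/11z).

Find x<0 with |R(x)|<1.
x=-0.69: |R|=0.4484
R=−1: 1+7/11x = −1+4/11x ⇒ -3/11x=2 ⇒ x=2/(-3/11)=-7.3333
Confirm numerically:
  x=-6.495: |R|=0.93199 <1
  x=-5.943: |R|=0.88005 <1
  x=-5.925: |R|=0.87824 <1
  x=-5.784: |R|=0.86384 <1
  x=-7.595: |R|=1.01897 >1
  x=-7.525: |R|=1.01399 >1
Interval (-7.3333, 0).

(-7.3333,0); λ=-10 ⇒ h* = (22/3)/10 = 0.7333.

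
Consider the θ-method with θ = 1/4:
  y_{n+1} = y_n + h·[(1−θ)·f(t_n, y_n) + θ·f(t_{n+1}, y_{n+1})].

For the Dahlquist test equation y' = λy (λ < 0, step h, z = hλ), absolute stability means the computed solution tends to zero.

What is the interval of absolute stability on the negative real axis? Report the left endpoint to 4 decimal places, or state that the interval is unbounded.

On y'=λy, z=hλ:
  y_{n+1} = y_n + z·[3/4·y_n + 1/4·y_{n+1}] ⇒ (1 − 1/4z)y_{n+1} = (1 + 3/4z)y_n
  R(z) = (1 + 3/4z)/(1 − 1/4z).

Boundary: |R(x)|=1, x<0.
x=-0.75: |R|=0.3684
R=−1: 1+3/4x = −1+1/4x ⇒ -1/2x=2 ⇒ x=2/(-1/2)=-4.0000
Confirm numerically:
  x=-3.946: |R|=0.98641 <1
  x=-3.757: |R|=0.93735 <1
  x=-2.751: |R|=0.62998 <1
  x=-2.686: |R|=0.60694 <1
  x=-4.599: |R|=1.13932 >1
  x=-4.327: |R|=1.07854 >1
  x=-4.154: |R|=1.03777 >1
Stable set (-4.0000, 0).

(-4.0000, 0).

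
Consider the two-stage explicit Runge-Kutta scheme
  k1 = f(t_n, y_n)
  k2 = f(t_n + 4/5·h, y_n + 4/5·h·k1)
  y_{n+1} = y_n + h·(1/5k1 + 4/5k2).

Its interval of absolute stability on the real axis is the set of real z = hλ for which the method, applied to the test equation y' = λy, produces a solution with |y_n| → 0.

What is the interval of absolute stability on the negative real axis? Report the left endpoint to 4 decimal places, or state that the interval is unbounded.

With y'=λy (z=hλ):
  k1=λy_n ⇒ h·k1=z·y_n;  k2=λ(1+4/5z)y_n ⇒ h·k2=z(1+4/5z)y_n
  y_{n+1}/y_n = 1 + 1/5z + 4/5z(1+4/5z) = 1 + z + 16/25z²
  so R(z) = 1 + z + 16/25z².

Boundary: |R(x)|=1, x<0.
x=-1.02: |R|=0.6459
R=1: x+16/25x²=0 ⇒ x=−25/16=-1.5625; min R=1−1/(4·16/25)=0.6094>−1
Confirm numerically:
  x=-1.407: |R|=0.85998 <1
  x=-1.050: |R|=0.65560 <1
  x=-0.801: |R|=0.60962 <1
  x=-2.086: |R|=1.69889 >1
  x=-1.826: |R|=1.30794 >1
So |R|<1 on (-1.5625, 0).

z∈(-1.5625,0).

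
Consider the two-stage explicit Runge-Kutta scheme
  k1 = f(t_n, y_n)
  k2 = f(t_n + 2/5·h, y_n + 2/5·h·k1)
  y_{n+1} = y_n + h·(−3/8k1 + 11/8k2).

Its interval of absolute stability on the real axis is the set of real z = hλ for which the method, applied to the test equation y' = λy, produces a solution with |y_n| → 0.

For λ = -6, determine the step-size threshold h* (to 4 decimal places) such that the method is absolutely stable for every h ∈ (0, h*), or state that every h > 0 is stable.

(-1.8182,0); λ=-6 ⇒ h* = (20/11)/6 = 0.3030.

With y'=λy (z=hλ):
  k1=λy_n ⇒ h·k1=z·y_n;  k2=λ(1+2/5z)y_n ⇒ h·k2=z(1+2/5z)y_n
  y_{n+1}/y_n = 1 − 3/8z + 11/8z(1+2/5z) = 1 + z + 11/20z²
  ⇒ R(z) = 1 + z + 11/20z².

Need |R(x)|<1, x<0.
x=-0.45: |R|=0.6614
R=1: x+11/20x²=0 ⇒ x=−20/11=-1.8182; min R=1−1/(4·11/20)=0.5455>−1
Confirm numerically:
  x=-1.517: |R|=0.74871 <1
  x=-1.145: |R|=0.57606 <1
  x=-0.998: |R|=0.54980 <1
  x=-0.789: |R|=0.55339 <1
  x=-2.368: |R|=1.71608 >1
  x=-2.022: |R|=1.22667 >1
  x=-1.871: |R|=1.05435 >1
So |R|<1 on (-1.8182, 0).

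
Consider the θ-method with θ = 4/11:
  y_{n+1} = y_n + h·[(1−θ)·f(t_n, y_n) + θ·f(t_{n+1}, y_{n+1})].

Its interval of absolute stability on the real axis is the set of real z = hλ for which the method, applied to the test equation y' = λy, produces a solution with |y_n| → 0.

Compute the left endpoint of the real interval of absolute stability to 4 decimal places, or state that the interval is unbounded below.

left endpoint -7.3333.

Set f=λy, z=hλ:
  y_{n+1} = y_n + z·[7/11·y_n + 4/11·y_{n+1}] ⇒ (1 − 4/11z)y_{n+1} = (1 + 7/11z)y_n
  R(z) = (1 + 7/11z)/(1 − 4/11z).

Need |R(x)|<1, x<0.
x=-0.61: |R|=0.5007
R=−1: 1+7/11x = −1+4/11x ⇒ -3/11x=2 ⇒ x=2/(-3/11)=-7.3333
Confirm numerically:
  x=-5.372: |R|=0.81889 <1
  x=-4.689: |R|=0.73340 <1
  x=-4.466: |R|=0.70198 <1
  x=-7.694: |R|=1.02590 >1
  x=-7.454: |R|=1.00887 >1
  x=-7.427: |R|=1.00690 >1
Interval (-7.3333, 0).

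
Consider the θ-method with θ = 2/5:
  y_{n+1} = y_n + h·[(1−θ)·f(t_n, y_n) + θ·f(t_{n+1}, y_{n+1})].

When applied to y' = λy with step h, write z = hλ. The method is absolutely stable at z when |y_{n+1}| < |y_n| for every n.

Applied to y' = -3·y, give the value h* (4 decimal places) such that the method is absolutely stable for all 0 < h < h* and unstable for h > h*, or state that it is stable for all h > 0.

(-10.0000,0); λ=-3 ⇒ h* = (10)/3 = 3.3333.

Set f=λy, z=hλ:
  y_{n+1} = y_n + z·[3/5·y_n + 2/5·y_{n+1}] ⇒ (1 − 2/5z)y_{n+1} = (1 + 3/5z)y_n
  so R(z) = (1 + 3/5z)/(1 − 2/5z).

Find x<0 with |R(x)|<1.
x=-0.5: |R|=0.5833
R=−1: 1+3/5x = −1+2/5x ⇒ -1/5x=2 ⇒ x=2/(-1/5)=-10.0000
Confirm numerically:
  x=-9.527: |R|=0.98034 <1
  x=-7.726: |R|=0.88881 <1
  x=-6.078: |R|=0.77139 <1
  x=-5.256: |R|=0.69417 <1
  x=-10.387: |R|=1.01502 >1
  x=-10.287: |R|=1.01122 >1
  x=-10.184: |R|=1.00725 >1
So |R|<1 on (-10.0000, 0).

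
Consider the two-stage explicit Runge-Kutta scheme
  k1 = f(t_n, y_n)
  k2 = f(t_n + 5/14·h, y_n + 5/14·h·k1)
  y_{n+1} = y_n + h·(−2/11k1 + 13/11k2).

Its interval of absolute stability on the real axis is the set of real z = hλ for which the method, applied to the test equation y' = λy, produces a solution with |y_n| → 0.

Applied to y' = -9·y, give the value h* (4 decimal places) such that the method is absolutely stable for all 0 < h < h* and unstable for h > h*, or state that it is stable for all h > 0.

(-2.3692,0); λ=-9 ⇒ h* = (154/65)/9 = 0.2632.

Set f=λy, z=hλ:
  k1=λy_n ⇒ h·k1=z·y_n;  k2=λ(1+5/14z)y_n ⇒ h·k2=z(1+5/14z)y_n
  y_{n+1}/y_n = 1 − 2/11z + 13/11z(1+5/14z) = 1 + z + 65/154z²
  R(z) = 1 + z + 65/154z².

Boundary: |R(x)|=1, x<0.
x=-1.78: |R|=0.5573
R=1: x+65/154x²=0 ⇒ x=−154/65=-2.3692; min R=1−1/(4·65/154)=0.4077>−1
Confirm numerically:
  x=-2.267: |R|=0.90218 <1
  x=-1.840: |R|=0.58899 <1
  x=-1.248: |R|=0.40939 <1
  x=-2.657: |R|=1.32272 >1
  x=-2.444: |R|=1.07713 >1
  x=-2.422: |R|=1.05394 >1
Interval (-2.3692, 0).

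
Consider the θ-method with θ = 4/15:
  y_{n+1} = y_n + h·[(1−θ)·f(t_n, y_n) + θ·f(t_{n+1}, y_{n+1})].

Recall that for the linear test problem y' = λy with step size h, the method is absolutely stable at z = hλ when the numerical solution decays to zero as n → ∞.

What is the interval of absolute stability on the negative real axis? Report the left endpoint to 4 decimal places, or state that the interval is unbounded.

With y'=λy (z=hλ):
  y_{n+1} = y_n + z·[11/15·y_n + 4/15·y_{n+1}] ⇒ (1 − 4/15z)y_{n+1} = (1 + 11/15z)y_n
  ⇒ R(z) = (1 + 11/15z)/(1 − 4/15z).

Need |R(x)|<1, x<0.
x=-1.24: |R|=0.0681
R=−1: 1+11/15x = −1+4/15x ⇒ -7/15x=2 ⇒ x=2/(-7/15)=-4.2857
Confirm numerically:
  x=-4.095: |R|=0.95746 <1
  x=-4.070: |R|=0.95173 <1
  x=-3.471: |R|=0.80256 <1
  x=-4.886: |R|=1.12164 >1
  x=-4.839: |R|=1.11273 >1
  x=-4.748: |R|=1.09520 >1
Interval (-4.2857, 0).

(-4.2857, 0).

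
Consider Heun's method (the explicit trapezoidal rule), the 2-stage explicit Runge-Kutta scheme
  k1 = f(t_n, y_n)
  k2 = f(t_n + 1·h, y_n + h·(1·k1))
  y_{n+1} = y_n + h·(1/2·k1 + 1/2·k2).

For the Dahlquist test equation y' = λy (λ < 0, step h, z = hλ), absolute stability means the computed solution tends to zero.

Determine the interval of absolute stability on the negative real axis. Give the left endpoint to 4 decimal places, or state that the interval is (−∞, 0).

z∈(-2.0000,0).

On y'=λy, z=hλ:
  order 2, 2-stage ⇒ R(z)=1+z+z^2/2
  (e.g. R(-0.68)=0.55120, |R|=0.55120)

Boundary: |R(x)|=1, x<0.
x=-0.68: |R|=0.5512
|R(-1.53)|=0.6404 |R(-0.65)|=0.5613 |R(-0.64)|=0.5648
Bisect:
  x_lo=-2.3137 |R|=1.3629  x_hi=-0.2718 |R|=0.7652
  mid=-1.29272 |R|=0.54284 →hi
  mid=-1.80319 |R|=0.82256 →hi
  mid=-2.05843 |R|=1.06013 →lo
  mid=-1.93081 |R|=0.93320 →hi
  mid=-1.99462 |R|=0.99463 →hi
  mid=-2.02652 |R|=1.02687 →lo
  mid=-2.01057 |R|=1.01063 →lo
  mid=-2.00259 |R|=1.00260 →lo
  mid=-1.99861 |R|=0.99861 →hi
  ...
  [-2.00010,-1.99998] ⇒ x*=-2.0000
Interval (-2.0000, 0).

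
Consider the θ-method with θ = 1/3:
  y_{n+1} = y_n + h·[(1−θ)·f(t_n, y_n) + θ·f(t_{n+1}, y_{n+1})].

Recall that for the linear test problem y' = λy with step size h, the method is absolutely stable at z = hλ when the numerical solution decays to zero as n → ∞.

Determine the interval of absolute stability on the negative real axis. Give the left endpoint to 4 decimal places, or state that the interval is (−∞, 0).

With y'=λy (z=hλ):
  y_{n+1} = y_n + z·[2/3·y_n + 1/3·y_{n+1}] ⇒ (1 − 1/3z)y_{n+1} = (1 + 2/3z)y_n
  Hence R(z) = (1 + 2/3z)/(1 − 1/3z).

Solve |R(x)|<1 on ℝ⁻.
x=-1.08: |R|=0.2059
R=−1: 1+2/3x = −1+1/3x ⇒ -1/3x=2 ⇒ x=2/(-1/3)=-6.0000
Confirm numerically:
  x=-4.420: |R|=0.78706 <1
  x=-4.316: |R|=0.76982 <1
  x=-4.077: |R|=0.72827 <1
  x=-3.542: |R|=0.62427 <1
  x=-6.551: |R|=1.05769 >1
  x=-6.404: |R|=1.04296 >1
  x=-6.193: |R|=1.02099 >1
Interval (-6.0000, 0).

(-6.0000, 0).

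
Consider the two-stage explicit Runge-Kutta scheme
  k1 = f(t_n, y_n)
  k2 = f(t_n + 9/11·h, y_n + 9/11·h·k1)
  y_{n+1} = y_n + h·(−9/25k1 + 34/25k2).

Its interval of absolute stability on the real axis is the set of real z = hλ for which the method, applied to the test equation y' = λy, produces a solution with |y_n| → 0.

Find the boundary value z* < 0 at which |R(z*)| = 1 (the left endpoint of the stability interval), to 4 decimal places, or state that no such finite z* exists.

left endpoint -0.8987.

Test eqn y'=λy, z=hλ:
  k1=λy_n ⇒ h·k1=z·y_n;  k2=λ(1+9/11z)y_n ⇒ h·k2=z(1+9/11z)y_n
  y_{n+1}/y_n = 1 − 9/25z + 34/25z(1+9/11z) = 1 + z + 306/275z²
  ⇒ R(z) = 1 + z + 306/275z².

Need |R(x)|<1, x<0.
x=-0.6: |R|=0.8006
R=1: x+306/275x²=0 ⇒ x=−275/306=-0.8987; min R=1−1/(4·306/275)=0.7753>−1
Confirm numerically:
  x=-0.663: |R|=0.82612 <1
  x=-0.549: |R|=0.78638 <1
  x=-0.481: |R|=0.77644 <1
  x=-1.364: |R|=1.70622 >1
  x=-1.039: |R|=1.16221 >1
  x=-0.935: |R|=1.03777 >1
So |R|<1 on (-0.8987, 0).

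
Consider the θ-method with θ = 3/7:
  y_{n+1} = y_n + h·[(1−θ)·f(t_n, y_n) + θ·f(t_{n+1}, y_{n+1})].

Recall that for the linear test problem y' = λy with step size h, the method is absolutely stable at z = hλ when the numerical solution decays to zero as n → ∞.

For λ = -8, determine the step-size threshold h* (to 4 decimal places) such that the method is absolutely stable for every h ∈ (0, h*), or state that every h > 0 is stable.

On y'=λy, z=hλ:
  y_{n+1} = y_n + z·[4/7·y_n + 3/7·y_{n+1}] ⇒ (1 − 3/7z)y_{n+1} = (1 + 4/7z)y_n
  R(z) = (1 + 4/7z)/(1 − 3/7z).

Find x<0 with |R(x)|<1.
x=-0.44: |R|=0.6298
R=−1: 1+4/7x = −1+3/7x ⇒ -1/7x=2 ⇒ x=2/(-1/7)=-14.0000
Confirm numerically:
  x=-13.316: |R|=0.98543 <1
  x=-11.905: |R|=0.95095 <1
  x=-9.206: |R|=0.86152 <1
  x=-14.476: |R|=1.00944 >1
  x=-14.115: |R|=1.00233 >1
So |R|<1 on (-14.0000, 0).

(-14.0000,0); λ=-8 ⇒ h* = (14)/8 = 1.7500.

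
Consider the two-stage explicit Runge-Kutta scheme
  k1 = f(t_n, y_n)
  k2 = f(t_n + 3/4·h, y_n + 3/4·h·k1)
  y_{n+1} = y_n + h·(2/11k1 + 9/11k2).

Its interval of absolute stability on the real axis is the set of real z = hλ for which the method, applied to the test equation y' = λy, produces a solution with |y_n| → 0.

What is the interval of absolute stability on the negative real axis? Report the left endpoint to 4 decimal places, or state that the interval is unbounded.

Set f=λy, z=hλ:
  k1=λy_n ⇒ h·k1=z·y_n;  k2=λ(1+3/4z)y_n ⇒ h·k2=z(1+3/4z)y_n
  y_{n+1}/y_n = 1 + 2/11z + 9/11z(1+3/4z) = 1 + z + 27/44z²
  ⇒ R(z) = 1 + z + 27/44z².

Need |R(x)|<1, x<0.
x=-0.92: |R|=0.5994
R=1: x+27/44x²=0 ⇒ x=−44/27=-1.6296; min R=1−1/(4·27/44)=0.5926>−1
Confirm numerically:
  x=-1.426: |R|=0.82181 <1
  x=-1.058: |R|=0.62888 <1
  x=-0.774: |R|=0.59361 <1
  x=-0.714: |R|=0.59883 <1
  x=-2.131: |R|=1.65562 >1
  x=-2.081: |R|=1.57639 >1
  x=-1.851: |R|=1.25144 >1
So |R|<1 on (-1.6296, 0).

(-1.6296, 0).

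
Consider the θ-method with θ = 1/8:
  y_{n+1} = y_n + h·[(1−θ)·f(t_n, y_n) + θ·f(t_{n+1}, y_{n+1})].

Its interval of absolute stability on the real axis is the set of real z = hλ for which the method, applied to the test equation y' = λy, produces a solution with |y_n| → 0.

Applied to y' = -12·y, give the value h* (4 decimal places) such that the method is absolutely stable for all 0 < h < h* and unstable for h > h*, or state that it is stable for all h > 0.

(-2.6667,0); λ=-12 ⇒ h* = (8/3)/12 = 0.2222.

Set f=λy, z=hλ:
  y_{n+1} = y_n + z·[7/8·y_n + 1/8·y_{n+1}] ⇒ (1 − 1/8z)y_{n+1} = (1 + 7/8z)y_n
  R(z) = (1 + 7/8z)/(1 − 1/8z).

Need |R(x)|<1, x<0.
x=-1.6: |R|=0.3333
R=−1: 1+7/8x = −1+1/8x ⇒ -3/4x=2 ⇒ x=2/(-3/4)=-2.6667
Confirm numerically:
  x=-2.471: |R|=0.88788 <1
  x=-2.051: |R|=0.63247 <1
  x=-1.989: |R|=0.59295 <1
  x=-1.611: |R|=0.34096 <1
  x=-3.151: |R|=1.26060 >1
  x=-3.142: |R|=1.25597 >1
Interval (-2.6667, 0).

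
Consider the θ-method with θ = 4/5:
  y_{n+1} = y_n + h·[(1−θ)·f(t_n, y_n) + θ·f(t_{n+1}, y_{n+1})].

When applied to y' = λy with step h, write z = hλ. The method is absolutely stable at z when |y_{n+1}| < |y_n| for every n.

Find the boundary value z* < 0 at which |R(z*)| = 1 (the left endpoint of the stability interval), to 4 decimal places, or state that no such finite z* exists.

(−∞, 0) — no finite endpoint.

Test eqn y'=λy, z=hλ:
  y_{n+1} = y_n + z·[1/5·y_n + 4/5·y_{n+1}] ⇒ (1 − 4/5z)y_{n+1} = (1 + 1/5z)y_n
  so R(z) = (1 + 1/5z)/(1 − 4/5z).

Find x<0 with |R(x)|<1.
x=-1.57: |R|=0.3041
x=-2: |R|=0.2308
x=-10: |R|=0.1111
x=-100: |R|=0.2346
θ=4/5≥1/2 ⇒ |1+1/5x|<|1−4/5x| ∀x<0 ⇒ unbounded interval.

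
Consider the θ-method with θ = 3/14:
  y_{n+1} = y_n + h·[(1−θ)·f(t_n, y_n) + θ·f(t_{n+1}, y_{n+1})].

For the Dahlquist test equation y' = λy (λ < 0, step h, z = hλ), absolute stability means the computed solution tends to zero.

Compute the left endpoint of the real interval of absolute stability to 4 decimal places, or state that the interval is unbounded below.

Test eqn y'=λy, z=hλ:
  y_{n+1} = y_n + z·[11/14·y_n + 3/14·y_{n+1}] ⇒ (1 − 3/14z)y_{n+1} = (1 + 11/14z)y_n
  ⇒ R(z) = (1 + 11/14z)/(1 − 3/14z).

Need |R(x)|<1, x<0.
x=-1.01: |R|=0.1697
R=−1: 1+11/14x = −1+3/14x ⇒ -4/7x=2 ⇒ x=2/(-4/7)=-3.5000
Confirm numerically:
  x=-3.101: |R|=0.86302 <1
  x=-2.965: |R|=0.81306 <1
  x=-2.654: |R|=0.69183 <1
  x=-3.955: |R|=1.14073 >1
  x=-3.898: |R|=1.12392 >1
Interval (-3.5000, 0).

z* = -3.5000.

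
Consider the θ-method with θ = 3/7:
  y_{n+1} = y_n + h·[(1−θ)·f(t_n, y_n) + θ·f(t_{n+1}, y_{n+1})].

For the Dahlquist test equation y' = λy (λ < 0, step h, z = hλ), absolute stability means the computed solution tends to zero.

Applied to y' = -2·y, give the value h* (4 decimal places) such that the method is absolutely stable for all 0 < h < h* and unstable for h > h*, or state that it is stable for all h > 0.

Test eqn y'=λy, z=hλ:
  y_{n+1} = y_n + z·[4/7·y_n + 3/7·y_{n+1}] ⇒ (1 − 3/7z)y_{n+1} = (1 + 4/7z)y_n
  R(z) = (1 + 4/7z)/(1 − 3/7z).

Find x<0 with |R(x)|<1.
x=-1.04: |R|=0.2806
R=−1: 1+4/7x = −1+3/7x ⇒ -1/7x=2 ⇒ x=2/(-1/7)=-14.0000
Confirm numerically:
  x=-13.225: |R|=0.98340 <1
  x=-13.035: |R|=0.97907 <1
  x=-9.869: |R|=0.88715 <1
  x=-6.815: |R|=0.73820 <1
  x=-14.420: |R|=1.00836 >1
  x=-14.082: |R|=1.00167 >1
  x=-14.039: |R|=1.00079 >1
Interval (-14.0000, 0).

(-14.0000,0); λ=-2 ⇒ h* = (14)/2 = 7.0000.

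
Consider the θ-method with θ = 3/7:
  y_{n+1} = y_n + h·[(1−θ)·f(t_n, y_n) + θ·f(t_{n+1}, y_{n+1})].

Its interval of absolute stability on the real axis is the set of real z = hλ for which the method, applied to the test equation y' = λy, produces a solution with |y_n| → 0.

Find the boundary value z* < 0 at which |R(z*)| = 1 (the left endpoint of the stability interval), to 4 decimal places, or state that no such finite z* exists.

With y'=λy (z=hλ):
  y_{n+1} = y_n + z·[4/7·y_n + 3/7·y_{n+1}] ⇒ (1 − 3/7z)y_{n+1} = (1 + 4/7z)y_n
  Hence R(z) = (1 + 4/7z)/(1 − 3/7z).

Find x<0 with |R(x)|<1.
x=-1.64: |R|=0.0369
R=−1: 1+4/7x = −1+3/7x ⇒ -1/7x=2 ⇒ x=2/(-1/7)=-14.0000
Confirm numerically:
  x=-11.812: |R|=0.94844 <1
  x=-11.711: |R|=0.94567 <1
  x=-10.654: |R|=0.91412 <1
  x=-14.305: |R|=1.00611 >1
  x=-14.084: |R|=1.00171 >1
Stable set (-14.0000, 0).

left endpoint -14.0000.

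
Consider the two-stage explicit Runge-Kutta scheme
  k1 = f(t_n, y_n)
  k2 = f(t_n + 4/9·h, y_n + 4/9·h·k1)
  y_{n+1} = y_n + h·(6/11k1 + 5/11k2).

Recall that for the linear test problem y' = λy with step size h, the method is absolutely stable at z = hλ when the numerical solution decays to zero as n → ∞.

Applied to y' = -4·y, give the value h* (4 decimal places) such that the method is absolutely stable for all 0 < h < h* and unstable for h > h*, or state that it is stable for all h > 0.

Set f=λy, z=hλ:
  k1=λy_n ⇒ h·k1=z·y_n;  k2=λ(1+4/9z)y_n ⇒ h·k2=z(1+4/9z)y_n
  y_{n+1}/y_n = 1 + 6/11z + 5/11z(1+4/9z) = 1 + z + 20/99z²
  R(z) = 1 + z + 20/99z².

Solve |R(x)|<1 on ℝ⁻.
x=-0.36: |R|=0.6662
R=1: x+20/99x²=0 ⇒ x=−99/20=-4.9500; min R=1−1/(4·20/99)=-0.2375>−1
Confirm numerically:
  x=-4.689: |R|=0.75276 <1
  x=-3.457: |R|=0.04269 <1
  x=-3.163: |R|=0.14187 <1
  x=-5.295: |R|=1.36905 >1
  x=-5.128: |R|=1.18440 >1
  x=-5.055: |R|=1.10723 >1
Interval (-4.9500, 0).

(-4.9500,0); λ=-4 ⇒ h* = (99/20)/4 = 1.2375.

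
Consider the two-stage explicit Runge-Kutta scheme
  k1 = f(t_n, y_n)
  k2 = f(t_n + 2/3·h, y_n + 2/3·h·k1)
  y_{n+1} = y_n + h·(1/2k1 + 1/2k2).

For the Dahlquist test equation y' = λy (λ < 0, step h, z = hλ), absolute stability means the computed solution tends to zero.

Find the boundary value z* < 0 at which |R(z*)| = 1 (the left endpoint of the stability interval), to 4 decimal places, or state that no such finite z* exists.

Set f=λy, z=hλ:
  k1=λy_n ⇒ h·k1=z·y_n;  k2=λ(1+2/3z)y_n ⇒ h·k2=z(1+2/3z)y_n
  y_{n+1}/y_n = 1 + 1/2z + 1/2z(1+2/3z) = 1 + z + 1/3z²
  R(z) = 1 + z + 1/3z².

Boundary: |R(x)|=1, x<0.
x=-0.35: |R|=0.6908
R=1: x+1/3x²=0 ⇒ x=−3=-3.0000; min R=1−1/(4·1/3)=0.2500>−1
Confirm numerically:
  x=-2.650: |R|=0.69083 <1
  x=-2.573: |R|=0.63378 <1
  x=-1.738: |R|=0.26888 <1
  x=-1.631: |R|=0.25572 <1
  x=-3.518: |R|=1.60744 >1
  x=-3.514: |R|=1.60207 >1
  x=-3.116: |R|=1.12049 >1
Stable set (-3.0000, 0).

left endpoint -3.0000.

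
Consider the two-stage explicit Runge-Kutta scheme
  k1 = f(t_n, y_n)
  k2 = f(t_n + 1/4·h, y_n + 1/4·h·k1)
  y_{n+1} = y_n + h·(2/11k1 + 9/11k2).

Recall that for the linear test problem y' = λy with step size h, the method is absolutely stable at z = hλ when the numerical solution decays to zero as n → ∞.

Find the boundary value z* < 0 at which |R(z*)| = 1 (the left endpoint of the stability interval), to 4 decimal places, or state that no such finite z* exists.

On y'=λy, z=hλ:
  k1=λy_n ⇒ h·k1=z·y_n;  k2=λ(1+1/4z)y_n ⇒ h·k2=z(1+1/4z)y_n
  y_{n+1}/y_n = 1 + 2/11z + 9/11z(1+1/4z) = 1 + z + 9/44z²
  Hence R(z) = 1 + z + 9/44z².

Solve |R(x)|<1 on ℝ⁻.
x=-1.52: |R|=0.0474
R=1: x+9/44x²=0 ⇒ x=−44/9=-4.8889; min R=1−1/(4·9/44)=-0.2222>−1
Confirm numerically:
  x=-4.804: |R|=0.91659 <1
  x=-2.888: |R|=0.18198 <1
  x=-2.173: |R|=0.20715 <1
  x=-2.006: |R|=0.18290 <1
  x=-5.457: |R|=1.63413 >1
  x=-5.223: |R|=1.35694 >1
  x=-5.216: |R|=1.34900 >1
Interval (-4.8889, 0).

left endpoint -4.8889.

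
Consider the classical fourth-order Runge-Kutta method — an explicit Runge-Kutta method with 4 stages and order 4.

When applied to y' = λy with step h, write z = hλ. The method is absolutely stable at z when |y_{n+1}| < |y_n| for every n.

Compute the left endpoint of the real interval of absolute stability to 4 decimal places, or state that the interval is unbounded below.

z* = -2.7853.

Test eqn y'=λy, z=hλ:
  order 4, 4-stage ⇒ R(z)=1+z+z^2/2+z^3/6+z^4/24
  (e.g. R(-1.16)=0.32809, |R|=0.32809)

Find x<0 with |R(x)|<1.
x=-1.16: |R|=0.3281
|R(-2.95)|=1.2781 |R(-1.9)|=0.3048 |R(-0.81)|=0.4474
Bisect:
  x_lo=-3.2110 |R|=1.8558  x_hi=-0.2383 |R|=0.7879
  mid=-1.72465 |R|=0.27622 →hi
  mid=-2.46781 |R|=0.61775 →hi
  mid=-2.83939 |R|=1.08467 →lo
  mid=-2.65360 |R|=0.81893 →hi
  mid=-2.74649 |R|=0.94306 →hi
  mid=-2.79294 |R|=1.01159 →lo
  mid=-2.76972 |R|=0.97677 →hi
  mid=-2.78133 |R|=0.99404 →hi
  mid=-2.78713 |R|=1.00278 →lo
  mid=-2.78423 |R|=0.99840 →hi
  ...
  [-2.78532,-2.78514] ⇒ x*=-2.7853
Stable set (-2.7853, 0).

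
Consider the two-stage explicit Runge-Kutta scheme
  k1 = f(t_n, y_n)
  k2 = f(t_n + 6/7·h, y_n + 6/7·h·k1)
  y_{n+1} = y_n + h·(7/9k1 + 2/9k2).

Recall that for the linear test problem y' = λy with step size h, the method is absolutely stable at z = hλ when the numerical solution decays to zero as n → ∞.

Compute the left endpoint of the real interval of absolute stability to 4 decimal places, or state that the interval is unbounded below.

On y'=λy, z=hλ:
  k1=λy_n ⇒ h·k1=z·y_n;  k2=λ(1+6/7z)y_n ⇒ h·k2=z(1+6/7z)y_n
  y_{n+1}/y_n = 1 + 7/9z + 2/9z(1+6/7z) = 1 + z + 4/21z²
  ⇒ R(z) = 1 + z + 4/21z².

Boundary: |R(x)|=1, x<0.
x=-0.56: |R|=0.4997
R=1: x+4/21x²=0 ⇒ x=−21/4=-5.2500; min R=1−1/(4·4/21)=-0.3125>−1
Confirm numerically:
  x=-3.677: |R|=0.10170 <1
  x=-3.282: |R|=0.23028 <1
  x=-2.921: |R|=0.29581 <1
  x=-5.621: |R|=1.39722 >1
  x=-5.571: |R|=1.34063 >1
  x=-5.319: |R|=1.06991 >1
Interval (-5.2500, 0).

left endpoint -5.2500.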